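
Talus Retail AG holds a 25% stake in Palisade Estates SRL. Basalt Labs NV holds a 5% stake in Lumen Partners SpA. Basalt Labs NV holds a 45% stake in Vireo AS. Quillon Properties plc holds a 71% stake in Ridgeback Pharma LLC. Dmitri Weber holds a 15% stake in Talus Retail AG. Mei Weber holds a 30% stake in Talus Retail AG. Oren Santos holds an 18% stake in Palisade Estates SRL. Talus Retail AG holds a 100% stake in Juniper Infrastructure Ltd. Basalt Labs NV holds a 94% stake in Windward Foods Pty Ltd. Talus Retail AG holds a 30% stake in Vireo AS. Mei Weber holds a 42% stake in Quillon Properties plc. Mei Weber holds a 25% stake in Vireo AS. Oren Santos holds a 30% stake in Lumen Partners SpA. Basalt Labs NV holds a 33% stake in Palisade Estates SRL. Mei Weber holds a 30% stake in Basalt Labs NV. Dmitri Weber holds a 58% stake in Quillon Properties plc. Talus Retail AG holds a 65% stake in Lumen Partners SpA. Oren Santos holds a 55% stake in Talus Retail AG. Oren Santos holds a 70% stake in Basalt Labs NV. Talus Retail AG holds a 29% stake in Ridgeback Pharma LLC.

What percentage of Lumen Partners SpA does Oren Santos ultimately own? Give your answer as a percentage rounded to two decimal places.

69.25%

Oren reaches Lumen along 3 paths.
Direct stake: 30% = 30%.
Via Talus: 55% × 65% = 35.75%.
Via Basalt: 70% × 5% = 3.5%.
Total: 30% + 35.75% + 3.5% = 69.25%.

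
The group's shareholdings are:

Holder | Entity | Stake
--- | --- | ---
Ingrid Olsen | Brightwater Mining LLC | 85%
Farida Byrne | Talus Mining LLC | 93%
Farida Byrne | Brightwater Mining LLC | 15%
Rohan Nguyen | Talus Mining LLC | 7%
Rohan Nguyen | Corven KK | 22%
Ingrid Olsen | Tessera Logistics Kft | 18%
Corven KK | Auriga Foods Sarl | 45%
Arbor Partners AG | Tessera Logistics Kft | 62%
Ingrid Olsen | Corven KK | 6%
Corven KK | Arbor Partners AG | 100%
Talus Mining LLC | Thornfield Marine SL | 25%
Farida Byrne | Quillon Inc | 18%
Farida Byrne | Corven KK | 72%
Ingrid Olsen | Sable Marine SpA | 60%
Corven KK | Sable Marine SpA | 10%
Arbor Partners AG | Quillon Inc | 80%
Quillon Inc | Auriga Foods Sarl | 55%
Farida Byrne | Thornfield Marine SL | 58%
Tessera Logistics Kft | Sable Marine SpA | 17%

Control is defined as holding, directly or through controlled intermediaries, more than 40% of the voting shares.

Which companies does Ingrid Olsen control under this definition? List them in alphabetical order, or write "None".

Brightwater Mining LLC, Sable Marine SpA

Ingrid holds 60% of Sable, so Ingrid controls Sable.
Ingrid holds 85% of Brightwater, so Ingrid controls Brightwater.
No other company's threshold is met.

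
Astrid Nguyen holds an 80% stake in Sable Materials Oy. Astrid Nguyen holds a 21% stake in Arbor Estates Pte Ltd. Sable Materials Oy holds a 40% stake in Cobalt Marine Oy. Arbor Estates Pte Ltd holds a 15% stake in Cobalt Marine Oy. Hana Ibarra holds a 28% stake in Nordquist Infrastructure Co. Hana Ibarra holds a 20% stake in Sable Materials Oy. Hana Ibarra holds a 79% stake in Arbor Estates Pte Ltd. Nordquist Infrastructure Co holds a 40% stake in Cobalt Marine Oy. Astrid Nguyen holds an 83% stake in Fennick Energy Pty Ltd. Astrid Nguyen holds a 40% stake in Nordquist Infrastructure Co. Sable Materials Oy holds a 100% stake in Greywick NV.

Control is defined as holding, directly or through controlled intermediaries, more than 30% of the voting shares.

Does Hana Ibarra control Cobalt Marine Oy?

No

Hana holds 79% of Arbor, so Hana controls Arbor.
In Cobalt, Hana's side holds only 15%, not > 30%.
So Hana does not control Cobalt.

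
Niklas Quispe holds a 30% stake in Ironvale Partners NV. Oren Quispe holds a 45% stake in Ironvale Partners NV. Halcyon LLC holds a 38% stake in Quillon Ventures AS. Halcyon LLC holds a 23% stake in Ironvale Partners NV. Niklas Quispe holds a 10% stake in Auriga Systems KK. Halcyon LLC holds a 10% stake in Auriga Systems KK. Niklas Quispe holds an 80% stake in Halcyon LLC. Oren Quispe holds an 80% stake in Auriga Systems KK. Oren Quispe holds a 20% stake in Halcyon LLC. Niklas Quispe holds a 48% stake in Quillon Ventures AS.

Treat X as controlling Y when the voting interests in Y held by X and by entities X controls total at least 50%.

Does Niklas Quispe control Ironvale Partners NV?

Niklas holds 80% of Halcyon, so Niklas controls Halcyon.
Niklas and Halcyon together hold 30% + 23% = 53% of Ironvale, so Niklas controls Ironvale.

Yes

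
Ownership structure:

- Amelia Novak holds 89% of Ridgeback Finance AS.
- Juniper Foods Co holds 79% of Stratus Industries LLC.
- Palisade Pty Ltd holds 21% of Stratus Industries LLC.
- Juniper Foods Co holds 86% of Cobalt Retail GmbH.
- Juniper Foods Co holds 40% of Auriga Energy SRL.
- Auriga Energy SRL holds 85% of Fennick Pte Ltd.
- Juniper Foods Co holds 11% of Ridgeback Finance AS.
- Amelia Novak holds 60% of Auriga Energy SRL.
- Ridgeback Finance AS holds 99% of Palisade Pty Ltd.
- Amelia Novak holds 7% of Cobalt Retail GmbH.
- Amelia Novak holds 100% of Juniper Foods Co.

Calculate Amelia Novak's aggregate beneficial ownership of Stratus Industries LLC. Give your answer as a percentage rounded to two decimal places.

99.79%

Amelia reaches Stratus along 3 paths.
Via Juniper: 100% × 79% = 79%.
Via Ridgeback → Palisade: 89% × 99% × 21% = 18.5031%.
Via Juniper → Ridgeback → Palisade: 100% × 11% × 99% × 21% = 2.2869%.
Total: 79% + 18.5031% + 2.2869% = 99.79%.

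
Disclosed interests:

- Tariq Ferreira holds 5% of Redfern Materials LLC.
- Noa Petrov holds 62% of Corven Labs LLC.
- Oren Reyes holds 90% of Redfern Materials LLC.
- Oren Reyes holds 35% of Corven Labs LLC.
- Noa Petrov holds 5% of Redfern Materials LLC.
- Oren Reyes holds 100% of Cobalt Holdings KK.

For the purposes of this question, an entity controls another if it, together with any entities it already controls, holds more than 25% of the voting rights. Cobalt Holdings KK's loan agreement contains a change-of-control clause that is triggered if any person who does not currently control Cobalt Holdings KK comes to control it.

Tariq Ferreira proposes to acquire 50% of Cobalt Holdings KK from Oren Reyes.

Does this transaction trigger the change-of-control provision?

Yes

The purchase adds only to Tariq's holdings (Oren's stake shrinks), so Tariq is the only person who could newly come to control Cobalt.
Tariq's largest direct stake is 5% in Redfern, which does not meet the threshold, so Tariq controls no company.
Neither Tariq nor any entity Tariq controls holds any voting interest in Cobalt.
So before the transaction, Tariq does not control Cobalt.
After the purchase, Tariq holds 50% of Cobalt directly, and Oren's stake falls to 50%.
Tariq holds 50% of Cobalt, so Tariq controls Cobalt.
Tariq did not control Cobalt before and does after, so the clause is triggered.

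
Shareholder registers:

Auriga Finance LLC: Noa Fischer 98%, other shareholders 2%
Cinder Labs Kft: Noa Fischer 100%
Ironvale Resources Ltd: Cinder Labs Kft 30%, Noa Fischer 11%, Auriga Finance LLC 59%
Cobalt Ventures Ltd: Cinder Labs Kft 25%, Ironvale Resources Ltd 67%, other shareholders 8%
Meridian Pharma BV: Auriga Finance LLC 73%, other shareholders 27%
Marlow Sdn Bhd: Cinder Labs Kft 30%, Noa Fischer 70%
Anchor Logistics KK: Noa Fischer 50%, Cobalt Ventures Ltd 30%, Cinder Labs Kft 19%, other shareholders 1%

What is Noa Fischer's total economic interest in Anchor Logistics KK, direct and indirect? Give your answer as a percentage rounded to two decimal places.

Noa reaches Anchor along 6 paths.
Direct stake: 50% = 50%.
Via Cinder → Cobalt: 100% × 25% × 30% = 7.5%.
Via Cinder → Ironvale → Cobalt: 100% × 30% × 67% × 30% = 6.03%.
Via Ironvale → Cobalt: 11% × 67% × 30% = 2.211%.
Via Auriga → Ironvale → Cobalt: 98% × 59% × 67% × 30% = 11.62182%.
Via Cinder: 100% × 19% = 19%.
Total: 50% + 7.5% + 6.03% + 2.211% + 11.62182% + 19% = 96.36282%.
Rounded: 96.36%.

96.36%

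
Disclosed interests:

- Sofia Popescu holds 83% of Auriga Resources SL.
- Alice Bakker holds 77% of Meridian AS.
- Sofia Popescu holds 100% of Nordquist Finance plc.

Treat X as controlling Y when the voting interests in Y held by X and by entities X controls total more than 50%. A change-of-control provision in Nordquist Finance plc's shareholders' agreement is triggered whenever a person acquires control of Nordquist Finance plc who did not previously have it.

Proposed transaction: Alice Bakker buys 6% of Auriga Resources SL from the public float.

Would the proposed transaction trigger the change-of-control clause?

No

The purchase changes only Alice's holdings, so Alice is the only person who could newly come to control Nordquist.
Alice holds 77% of Meridian, so Alice controls Meridian.
Neither Alice nor any entity Alice controls holds any voting interest in Nordquist.
So before the transaction, Alice does not control Nordquist.
After the purchase, Alice holds 6% of Auriga directly.
Alice's side now holds 6% of Auriga, not > 50%, so Alice still does not control Auriga.
After the transaction, neither Alice nor any entity Alice controls holds a voting interest in Nordquist, so Alice still does not control it.
No new person acquires control, so the clause is not triggered.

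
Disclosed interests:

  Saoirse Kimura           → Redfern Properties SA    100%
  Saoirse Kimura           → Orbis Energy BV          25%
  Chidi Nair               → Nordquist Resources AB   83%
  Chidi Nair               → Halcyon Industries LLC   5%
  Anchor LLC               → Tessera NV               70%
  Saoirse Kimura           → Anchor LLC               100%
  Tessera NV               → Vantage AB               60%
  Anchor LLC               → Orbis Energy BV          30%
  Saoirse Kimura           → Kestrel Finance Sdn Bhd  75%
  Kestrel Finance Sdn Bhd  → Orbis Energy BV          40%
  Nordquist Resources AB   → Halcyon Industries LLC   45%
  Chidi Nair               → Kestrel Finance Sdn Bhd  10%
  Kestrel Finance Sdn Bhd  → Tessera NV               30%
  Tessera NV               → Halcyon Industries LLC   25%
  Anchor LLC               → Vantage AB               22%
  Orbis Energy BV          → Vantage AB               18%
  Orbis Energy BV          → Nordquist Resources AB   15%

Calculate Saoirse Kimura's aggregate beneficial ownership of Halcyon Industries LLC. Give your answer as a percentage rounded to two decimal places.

28.86%

Saoirse reaches Halcyon along 5 paths.
Via Kestrel → Orbis → Nordquist: 75% × 40% × 15% × 45% = 2.025%.
Via Anchor → Orbis → Nordquist: 100% × 30% × 15% × 45% = 2.025%.
Via Orbis → Nordquist: 25% × 15% × 45% = 1.6875%.
Via Anchor → Tessera: 100% × 70% × 25% = 17.5%.
Via Kestrel → Tessera: 75% × 30% × 25% = 5.625%.
Total: 2.025% + 2.025% + 1.6875% + 17.5% + 5.625% = 28.8625%.
Rounded: 28.86%.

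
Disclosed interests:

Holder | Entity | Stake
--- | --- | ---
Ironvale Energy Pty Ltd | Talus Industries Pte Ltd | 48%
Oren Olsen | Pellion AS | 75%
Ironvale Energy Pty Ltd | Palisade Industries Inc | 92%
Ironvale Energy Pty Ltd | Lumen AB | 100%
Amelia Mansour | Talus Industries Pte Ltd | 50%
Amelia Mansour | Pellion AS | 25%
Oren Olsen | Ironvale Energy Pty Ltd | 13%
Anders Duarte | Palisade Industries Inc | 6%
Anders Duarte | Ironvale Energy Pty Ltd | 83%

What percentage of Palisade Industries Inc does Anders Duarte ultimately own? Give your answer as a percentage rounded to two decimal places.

82.36%

Anders reaches Palisade along 2 paths.
Via Ironvale: 83% × 92% = 76.36%.
Direct stake: 6% = 6%.
Total: 76.36% + 6% = 82.36%.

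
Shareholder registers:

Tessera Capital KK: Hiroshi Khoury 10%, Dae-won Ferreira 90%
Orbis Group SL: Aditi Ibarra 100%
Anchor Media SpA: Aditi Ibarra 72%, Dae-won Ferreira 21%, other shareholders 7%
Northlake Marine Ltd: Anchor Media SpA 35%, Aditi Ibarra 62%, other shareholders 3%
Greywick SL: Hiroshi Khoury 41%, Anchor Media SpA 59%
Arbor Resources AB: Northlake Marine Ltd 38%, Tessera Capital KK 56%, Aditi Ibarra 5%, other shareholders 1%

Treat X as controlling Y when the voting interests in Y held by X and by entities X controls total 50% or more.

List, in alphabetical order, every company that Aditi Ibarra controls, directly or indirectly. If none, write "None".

Aditi holds 100% of Orbis, so Aditi controls Orbis.
Aditi holds 72% of Anchor, so Aditi controls Anchor.
Anchor and Aditi together hold 35% + 62% = 97% of Northlake, so Aditi controls Northlake.
Anchor holds 59% of Greywick, so Aditi controls Greywick.
No other company's threshold is met.

Anchor Media SpA, Greywick SL, Northlake Marine Ltd, Orbis Group SL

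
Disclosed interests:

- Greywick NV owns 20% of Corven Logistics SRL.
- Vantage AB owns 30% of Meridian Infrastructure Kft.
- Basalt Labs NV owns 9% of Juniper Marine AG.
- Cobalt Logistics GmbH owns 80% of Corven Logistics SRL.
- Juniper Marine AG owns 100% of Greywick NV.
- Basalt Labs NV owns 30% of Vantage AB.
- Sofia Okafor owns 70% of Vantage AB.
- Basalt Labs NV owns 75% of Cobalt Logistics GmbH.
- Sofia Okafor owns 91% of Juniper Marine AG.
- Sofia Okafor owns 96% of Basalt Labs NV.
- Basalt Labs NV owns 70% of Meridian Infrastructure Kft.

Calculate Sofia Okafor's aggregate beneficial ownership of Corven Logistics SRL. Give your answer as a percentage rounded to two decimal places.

77.53%

Sofia reaches Corven along 3 paths.
Via Juniper → Greywick: 91% × 100% × 20% = 18.2%.
Via Basalt → Juniper → Greywick: 96% × 9% × 100% × 20% = 1.728%.
Via Basalt → Cobalt: 96% × 75% × 80% = 57.6%.
Total: 18.2% + 1.728% + 57.6% = 77.528%.
Rounded: 77.53%.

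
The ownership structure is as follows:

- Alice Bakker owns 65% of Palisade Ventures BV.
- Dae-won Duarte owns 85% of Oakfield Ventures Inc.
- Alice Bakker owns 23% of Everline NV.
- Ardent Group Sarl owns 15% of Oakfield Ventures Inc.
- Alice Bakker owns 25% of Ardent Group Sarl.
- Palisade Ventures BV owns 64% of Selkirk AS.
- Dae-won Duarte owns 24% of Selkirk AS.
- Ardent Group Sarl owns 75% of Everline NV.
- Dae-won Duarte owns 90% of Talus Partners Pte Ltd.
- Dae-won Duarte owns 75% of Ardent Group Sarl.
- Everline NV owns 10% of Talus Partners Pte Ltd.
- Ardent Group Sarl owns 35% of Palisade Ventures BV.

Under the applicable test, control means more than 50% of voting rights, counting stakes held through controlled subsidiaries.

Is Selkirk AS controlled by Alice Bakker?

Alice holds 65% of Palisade, so Alice controls Palisade.
Palisade holds 64% of Selkirk, so Alice controls Selkirk.

Yes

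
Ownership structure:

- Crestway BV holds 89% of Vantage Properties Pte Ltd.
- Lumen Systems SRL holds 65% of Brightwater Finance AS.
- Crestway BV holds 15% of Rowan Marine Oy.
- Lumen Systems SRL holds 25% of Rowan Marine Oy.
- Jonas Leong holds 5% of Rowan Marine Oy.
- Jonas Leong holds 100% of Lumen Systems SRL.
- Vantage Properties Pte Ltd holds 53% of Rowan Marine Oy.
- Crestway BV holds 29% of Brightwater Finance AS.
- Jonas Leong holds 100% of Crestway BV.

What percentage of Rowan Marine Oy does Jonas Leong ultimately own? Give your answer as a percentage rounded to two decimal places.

92.17%

Jonas reaches Rowan along 4 paths.
Via Crestway: 100% × 15% = 15%.
Via Lumen: 100% × 25% = 25%.
Via Crestway → Vantage: 100% × 89% × 53% = 47.17%.
Direct stake: 5% = 5%.
Total: 15% + 25% + 47.17% + 5% = 92.17%.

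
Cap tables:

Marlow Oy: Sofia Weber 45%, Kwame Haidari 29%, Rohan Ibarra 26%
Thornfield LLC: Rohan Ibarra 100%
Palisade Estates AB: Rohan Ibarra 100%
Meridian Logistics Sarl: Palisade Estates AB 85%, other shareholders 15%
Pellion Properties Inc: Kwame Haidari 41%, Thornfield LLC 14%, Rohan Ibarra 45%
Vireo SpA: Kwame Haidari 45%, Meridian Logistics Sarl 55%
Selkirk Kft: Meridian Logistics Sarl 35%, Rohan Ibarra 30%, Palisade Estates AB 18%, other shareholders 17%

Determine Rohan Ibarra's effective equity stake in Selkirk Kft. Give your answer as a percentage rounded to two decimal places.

77.75%

Rohan reaches Selkirk along 3 paths.
Via Palisade → Meridian: 100% × 85% × 35% = 29.75%.
Direct stake: 30% = 30%.
Via Palisade: 100% × 18% = 18%.
Total: 29.75% + 30% + 18% = 77.75%.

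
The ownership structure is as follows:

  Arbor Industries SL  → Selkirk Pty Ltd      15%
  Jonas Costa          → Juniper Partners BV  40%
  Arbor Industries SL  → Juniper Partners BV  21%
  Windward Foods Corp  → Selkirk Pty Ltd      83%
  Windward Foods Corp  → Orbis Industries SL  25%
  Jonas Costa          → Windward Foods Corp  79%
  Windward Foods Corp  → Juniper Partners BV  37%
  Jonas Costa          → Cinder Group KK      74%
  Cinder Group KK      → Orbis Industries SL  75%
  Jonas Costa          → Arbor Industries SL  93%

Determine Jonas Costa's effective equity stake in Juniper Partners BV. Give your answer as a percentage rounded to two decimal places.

88.76%

Jonas reaches Juniper along 3 paths.
Direct stake: 40% = 40%.
Via Windward: 79% × 37% = 29.23%.
Via Arbor: 93% × 21% = 19.53%.
Total: 40% + 29.23% + 19.53% = 88.76%.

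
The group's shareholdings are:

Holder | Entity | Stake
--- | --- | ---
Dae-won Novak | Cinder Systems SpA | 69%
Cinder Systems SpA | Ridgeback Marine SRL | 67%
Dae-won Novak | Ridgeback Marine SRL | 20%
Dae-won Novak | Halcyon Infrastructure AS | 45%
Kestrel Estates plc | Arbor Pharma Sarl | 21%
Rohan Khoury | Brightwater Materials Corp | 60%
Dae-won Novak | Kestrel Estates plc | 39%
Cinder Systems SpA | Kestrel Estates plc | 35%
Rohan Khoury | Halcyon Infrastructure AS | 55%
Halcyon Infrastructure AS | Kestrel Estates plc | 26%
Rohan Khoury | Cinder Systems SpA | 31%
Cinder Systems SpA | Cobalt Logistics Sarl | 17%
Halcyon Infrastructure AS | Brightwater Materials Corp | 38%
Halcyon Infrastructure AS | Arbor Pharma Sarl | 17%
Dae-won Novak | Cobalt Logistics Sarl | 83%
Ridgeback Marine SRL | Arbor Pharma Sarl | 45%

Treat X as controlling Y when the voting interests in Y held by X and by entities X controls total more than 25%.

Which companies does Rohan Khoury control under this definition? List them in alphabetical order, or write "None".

Arbor Pharma Sarl, Brightwater Materials Corp, Cinder Systems SpA, Halcyon Infrastructure AS, Kestrel Estates plc, Ridgeback Marine SRL

Rohan holds 55% of Halcyon, so Rohan controls Halcyon.
Rohan holds 31% of Cinder, so Rohan controls Cinder.
Rohan and Halcyon together hold 60% + 38% = 98% of Brightwater, so Rohan controls Brightwater.
Cinder holds 67% of Ridgeback, so Rohan controls Ridgeback.
Cinder and Halcyon together hold 35% + 26% = 61% of Kestrel, so Rohan controls Kestrel.
Halcyon and Kestrel and Ridgeback together hold 17% + 21% + 45% = 83% of Arbor, so Rohan controls Arbor.
No other company's threshold is met.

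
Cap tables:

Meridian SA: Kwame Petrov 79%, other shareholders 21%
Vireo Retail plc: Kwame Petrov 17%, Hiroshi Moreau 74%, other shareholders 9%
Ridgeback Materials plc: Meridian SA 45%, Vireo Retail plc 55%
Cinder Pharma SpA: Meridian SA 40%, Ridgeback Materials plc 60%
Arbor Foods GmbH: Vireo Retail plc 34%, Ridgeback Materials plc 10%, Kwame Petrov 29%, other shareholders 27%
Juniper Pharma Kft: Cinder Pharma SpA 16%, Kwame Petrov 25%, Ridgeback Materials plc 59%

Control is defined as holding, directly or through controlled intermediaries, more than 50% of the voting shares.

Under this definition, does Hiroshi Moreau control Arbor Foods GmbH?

Hiroshi holds 74% of Vireo, so Hiroshi controls Vireo.
Vireo holds 55% of Ridgeback, so Hiroshi controls Ridgeback.
Ridgeback holds 60% of Cinder, so Hiroshi controls Cinder.
Cinder and Ridgeback together hold 16% + 59% = 75% of Juniper, so Hiroshi controls Juniper.
In Arbor, Hiroshi's side holds only 34% + 10% = 44%, not > 50%.
So Hiroshi does not control Arbor.

No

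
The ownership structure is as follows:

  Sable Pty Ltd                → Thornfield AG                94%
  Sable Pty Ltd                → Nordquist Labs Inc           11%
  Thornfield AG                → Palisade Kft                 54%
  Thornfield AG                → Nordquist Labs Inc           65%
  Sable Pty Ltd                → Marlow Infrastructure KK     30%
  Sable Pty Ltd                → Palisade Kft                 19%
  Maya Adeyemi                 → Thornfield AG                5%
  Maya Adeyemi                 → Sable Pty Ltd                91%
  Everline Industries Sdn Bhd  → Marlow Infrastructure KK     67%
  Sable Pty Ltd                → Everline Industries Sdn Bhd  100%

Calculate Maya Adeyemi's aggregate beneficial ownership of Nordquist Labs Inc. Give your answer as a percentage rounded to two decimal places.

68.86%

Maya reaches Nordquist along 3 paths.
Via Sable → Thornfield: 91% × 94% × 65% = 55.601%.
Via Thornfield: 5% × 65% = 3.25%.
Via Sable: 91% × 11% = 10.01%.
Total: 55.601% + 3.25% + 10.01% = 68.861%.
Rounded: 68.86%.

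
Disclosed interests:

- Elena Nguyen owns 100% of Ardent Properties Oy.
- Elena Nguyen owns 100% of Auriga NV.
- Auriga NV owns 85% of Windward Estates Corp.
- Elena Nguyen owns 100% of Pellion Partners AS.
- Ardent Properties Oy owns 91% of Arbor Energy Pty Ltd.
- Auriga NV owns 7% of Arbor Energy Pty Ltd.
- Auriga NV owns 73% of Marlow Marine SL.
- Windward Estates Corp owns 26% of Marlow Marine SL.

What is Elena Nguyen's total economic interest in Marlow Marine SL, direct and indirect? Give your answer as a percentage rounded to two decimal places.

95.10%

Elena reaches Marlow along 2 paths.
Via Auriga: 100% × 73% = 73%.
Via Auriga → Windward: 100% × 85% × 26% = 22.1%.
Total: 73% + 22.1% = 95.1%.
Rounded: 95.10%.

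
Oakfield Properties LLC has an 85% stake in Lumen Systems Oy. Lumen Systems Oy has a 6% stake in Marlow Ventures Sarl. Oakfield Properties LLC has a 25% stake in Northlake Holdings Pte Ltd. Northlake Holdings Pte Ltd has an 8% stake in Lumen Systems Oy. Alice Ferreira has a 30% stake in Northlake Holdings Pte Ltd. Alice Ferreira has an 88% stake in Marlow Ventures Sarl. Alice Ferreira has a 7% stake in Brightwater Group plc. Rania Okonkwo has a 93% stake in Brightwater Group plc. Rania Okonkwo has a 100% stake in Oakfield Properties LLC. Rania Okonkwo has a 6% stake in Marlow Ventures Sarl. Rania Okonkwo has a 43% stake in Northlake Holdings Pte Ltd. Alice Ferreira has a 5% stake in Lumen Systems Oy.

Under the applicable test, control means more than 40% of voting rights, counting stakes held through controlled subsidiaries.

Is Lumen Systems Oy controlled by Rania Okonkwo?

Rania holds 100% of Oakfield, so Rania controls Oakfield.
Rania and Oakfield together hold 43% + 25% = 68% of Northlake, so Rania controls Northlake.
Northlake and Oakfield together hold 8% + 85% = 93% of Lumen, so Rania controls Lumen.

Yes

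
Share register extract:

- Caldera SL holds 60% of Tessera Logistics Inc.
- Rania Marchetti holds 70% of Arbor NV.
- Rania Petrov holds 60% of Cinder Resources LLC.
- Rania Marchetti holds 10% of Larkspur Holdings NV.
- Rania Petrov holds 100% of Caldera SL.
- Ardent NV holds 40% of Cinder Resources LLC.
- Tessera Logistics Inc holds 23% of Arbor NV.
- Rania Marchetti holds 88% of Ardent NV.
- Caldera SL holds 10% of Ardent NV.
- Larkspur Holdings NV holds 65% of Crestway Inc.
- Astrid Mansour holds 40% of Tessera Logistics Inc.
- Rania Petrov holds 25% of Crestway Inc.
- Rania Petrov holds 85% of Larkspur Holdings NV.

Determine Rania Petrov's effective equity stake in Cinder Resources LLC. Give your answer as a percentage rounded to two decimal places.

Rania Petrov reaches Cinder along 2 paths.
Direct stake: 60% = 60%.
Via Caldera → Ardent: 100% × 10% × 40% = 4%.
Total: 60% + 4% = 64%.
Rounded: 64.00%.

64.00%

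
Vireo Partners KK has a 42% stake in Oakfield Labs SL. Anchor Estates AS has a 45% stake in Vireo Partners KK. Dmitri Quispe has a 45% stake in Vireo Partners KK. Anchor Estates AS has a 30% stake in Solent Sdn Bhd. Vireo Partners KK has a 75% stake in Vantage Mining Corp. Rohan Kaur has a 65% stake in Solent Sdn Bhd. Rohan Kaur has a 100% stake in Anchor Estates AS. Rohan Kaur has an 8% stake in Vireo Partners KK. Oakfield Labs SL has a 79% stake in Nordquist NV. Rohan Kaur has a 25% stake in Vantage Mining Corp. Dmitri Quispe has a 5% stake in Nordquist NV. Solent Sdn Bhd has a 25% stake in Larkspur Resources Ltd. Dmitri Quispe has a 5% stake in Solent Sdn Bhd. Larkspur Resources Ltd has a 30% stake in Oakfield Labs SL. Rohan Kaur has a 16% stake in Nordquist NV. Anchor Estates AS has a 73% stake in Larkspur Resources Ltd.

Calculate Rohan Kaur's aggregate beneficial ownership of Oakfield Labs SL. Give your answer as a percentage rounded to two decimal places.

Rohan reaches Oakfield along 5 paths.
Via Solent → Larkspur: 65% × 25% × 30% = 4.875%.
Via Anchor → Solent → Larkspur: 100% × 30% × 25% × 30% = 2.25%.
Via Anchor → Larkspur: 100% × 73% × 30% = 21.9%.
Via Anchor → Vireo: 100% × 45% × 42% = 18.9%.
Via Vireo: 8% × 42% = 3.36%.
Total: 4.875% + 2.25% + 21.9% + 18.9% + 3.36% = 51.285%.
Rounded: 51.29%.

51.29%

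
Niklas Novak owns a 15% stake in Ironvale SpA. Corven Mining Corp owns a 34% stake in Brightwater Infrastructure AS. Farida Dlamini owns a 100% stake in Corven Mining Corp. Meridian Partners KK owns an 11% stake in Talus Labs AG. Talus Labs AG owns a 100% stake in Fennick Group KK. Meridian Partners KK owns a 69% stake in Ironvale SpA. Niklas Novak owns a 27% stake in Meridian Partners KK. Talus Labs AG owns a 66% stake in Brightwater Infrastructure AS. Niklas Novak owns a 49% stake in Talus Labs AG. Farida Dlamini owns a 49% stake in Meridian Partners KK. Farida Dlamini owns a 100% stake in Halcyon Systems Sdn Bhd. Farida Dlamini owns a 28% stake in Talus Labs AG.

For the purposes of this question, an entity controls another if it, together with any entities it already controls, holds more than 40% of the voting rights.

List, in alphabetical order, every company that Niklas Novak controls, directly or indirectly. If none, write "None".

Niklas holds 49% of Talus, so Niklas controls Talus.
Talus holds 100% of Fennick, so Niklas controls Fennick.
Talus holds 66% of Brightwater, so Niklas controls Brightwater.
No other company's threshold is met.

Brightwater Infrastructure AS, Fennick Group KK, Talus Labs AG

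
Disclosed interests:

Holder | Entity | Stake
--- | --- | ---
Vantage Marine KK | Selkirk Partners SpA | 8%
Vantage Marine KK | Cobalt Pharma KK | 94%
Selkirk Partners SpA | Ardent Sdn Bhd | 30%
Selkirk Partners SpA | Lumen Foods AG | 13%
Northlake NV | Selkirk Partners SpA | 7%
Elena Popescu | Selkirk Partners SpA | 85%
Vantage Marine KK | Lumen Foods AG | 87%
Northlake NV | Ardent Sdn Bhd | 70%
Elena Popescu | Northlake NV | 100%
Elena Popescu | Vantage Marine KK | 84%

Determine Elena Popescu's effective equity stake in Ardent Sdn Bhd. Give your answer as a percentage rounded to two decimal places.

99.62%

Elena reaches Ardent along 4 paths.
Via Northlake: 100% × 70% = 70%.
Via Northlake → Selkirk: 100% × 7% × 30% = 2.1%.
Via Vantage → Selkirk: 84% × 8% × 30% = 2.016%.
Via Selkirk: 85% × 30% = 25.5%.
Total: 70% + 2.1% + 2.016% + 25.5% = 99.616%.
Rounded: 99.62%.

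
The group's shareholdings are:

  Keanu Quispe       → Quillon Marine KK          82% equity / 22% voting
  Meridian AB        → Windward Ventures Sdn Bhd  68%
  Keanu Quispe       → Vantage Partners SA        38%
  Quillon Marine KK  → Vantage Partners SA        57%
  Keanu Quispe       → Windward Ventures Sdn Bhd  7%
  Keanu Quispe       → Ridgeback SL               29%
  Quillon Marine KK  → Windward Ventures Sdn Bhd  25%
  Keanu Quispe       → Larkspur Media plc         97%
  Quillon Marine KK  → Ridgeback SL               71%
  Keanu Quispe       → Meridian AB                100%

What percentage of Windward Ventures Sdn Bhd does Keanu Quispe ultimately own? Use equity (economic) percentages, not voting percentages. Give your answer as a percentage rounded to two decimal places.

Keanu reaches Windward along 3 paths.
Via Meridian: 100% × 68% = 68%.
Direct stake: 7% = 7%.
Via Quillon: 82% × 25% = 20.5%.
Total: 68% + 7% + 20.5% = 95.5%.
Rounded: 95.50%.

95.50%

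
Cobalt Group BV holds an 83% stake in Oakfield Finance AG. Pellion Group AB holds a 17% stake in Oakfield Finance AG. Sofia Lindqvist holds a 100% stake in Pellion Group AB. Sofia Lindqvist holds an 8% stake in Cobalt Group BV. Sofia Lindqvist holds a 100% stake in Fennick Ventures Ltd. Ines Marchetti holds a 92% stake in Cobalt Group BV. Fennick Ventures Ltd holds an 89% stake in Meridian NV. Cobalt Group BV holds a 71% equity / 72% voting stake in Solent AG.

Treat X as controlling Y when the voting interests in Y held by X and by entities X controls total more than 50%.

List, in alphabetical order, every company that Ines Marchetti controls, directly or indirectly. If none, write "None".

Ines holds 92% of Cobalt, so Ines controls Cobalt.
Cobalt holds 83% of Oakfield, so Ines controls Oakfield.
Cobalt holds 72% of Solent, so Ines controls Solent.
No other company's threshold is met.

Cobalt Group BV, Oakfield Finance AG, Solent AG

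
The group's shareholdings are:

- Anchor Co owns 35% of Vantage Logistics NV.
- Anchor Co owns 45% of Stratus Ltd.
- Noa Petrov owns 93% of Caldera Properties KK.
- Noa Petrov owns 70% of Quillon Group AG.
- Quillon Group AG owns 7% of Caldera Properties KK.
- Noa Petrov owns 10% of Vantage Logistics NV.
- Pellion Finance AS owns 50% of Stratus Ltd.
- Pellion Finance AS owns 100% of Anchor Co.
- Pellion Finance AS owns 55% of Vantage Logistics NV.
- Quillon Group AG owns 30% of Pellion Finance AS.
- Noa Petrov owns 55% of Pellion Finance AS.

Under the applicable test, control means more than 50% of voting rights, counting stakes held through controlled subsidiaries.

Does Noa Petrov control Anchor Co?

Noa holds 70% of Quillon, so Noa controls Quillon.
Quillon and Noa together hold 30% + 55% = 85% of Pellion, so Noa controls Pellion.
Pellion holds 100% of Anchor, so Noa controls Anchor.

Yes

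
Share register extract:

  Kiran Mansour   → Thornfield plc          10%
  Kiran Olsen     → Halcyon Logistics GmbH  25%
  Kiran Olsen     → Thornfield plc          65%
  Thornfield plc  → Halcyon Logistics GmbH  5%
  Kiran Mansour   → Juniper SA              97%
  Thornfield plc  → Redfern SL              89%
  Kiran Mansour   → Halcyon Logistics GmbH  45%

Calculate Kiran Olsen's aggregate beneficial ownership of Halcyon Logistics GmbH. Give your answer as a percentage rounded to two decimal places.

28.25%

Kiran Olsen reaches Halcyon along 2 paths.
Direct stake: 25% = 25%.
Via Thornfield: 65% × 5% = 3.25%.
Total: 25% + 3.25% = 28.25%.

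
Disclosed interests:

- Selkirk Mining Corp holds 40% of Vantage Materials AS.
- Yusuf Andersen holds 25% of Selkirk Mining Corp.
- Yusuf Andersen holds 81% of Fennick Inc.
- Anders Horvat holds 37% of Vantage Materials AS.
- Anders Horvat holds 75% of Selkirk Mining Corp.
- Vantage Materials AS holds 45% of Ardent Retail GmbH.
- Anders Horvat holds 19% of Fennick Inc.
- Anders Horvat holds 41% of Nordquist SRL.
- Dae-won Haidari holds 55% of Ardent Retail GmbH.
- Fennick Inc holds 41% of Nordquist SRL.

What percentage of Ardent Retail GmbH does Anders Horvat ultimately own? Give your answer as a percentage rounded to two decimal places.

30.15%

Anders reaches Ardent along 2 paths.
Via Selkirk → Vantage: 75% × 40% × 45% = 13.5%.
Via Vantage: 37% × 45% = 16.65%.
Total: 13.5% + 16.65% = 30.15%.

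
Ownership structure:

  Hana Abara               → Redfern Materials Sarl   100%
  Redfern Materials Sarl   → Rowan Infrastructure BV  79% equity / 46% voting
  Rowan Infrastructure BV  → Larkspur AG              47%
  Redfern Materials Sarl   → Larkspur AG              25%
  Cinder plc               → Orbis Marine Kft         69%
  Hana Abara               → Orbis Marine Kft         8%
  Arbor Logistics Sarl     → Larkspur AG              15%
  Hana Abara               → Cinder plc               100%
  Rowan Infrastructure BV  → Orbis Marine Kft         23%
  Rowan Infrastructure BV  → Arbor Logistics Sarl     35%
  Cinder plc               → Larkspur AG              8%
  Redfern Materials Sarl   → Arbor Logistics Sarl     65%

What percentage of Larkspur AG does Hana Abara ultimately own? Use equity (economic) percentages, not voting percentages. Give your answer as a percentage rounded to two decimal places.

84.03%

Hana reaches Larkspur along 5 paths.
Via Redfern → Rowan: 100% × 79% × 47% = 37.13%.
Via Cinder: 100% × 8% = 8%.
Via Redfern: 100% × 25% = 25%.
Via Redfern → Rowan → Arbor: 100% × 79% × 35% × 15% = 4.1475%.
Via Redfern → Arbor: 100% × 65% × 15% = 9.75%.
Total: 37.13% + 8% + 25% + 4.1475% + 9.75% = 84.0275%.
Rounded: 84.03%.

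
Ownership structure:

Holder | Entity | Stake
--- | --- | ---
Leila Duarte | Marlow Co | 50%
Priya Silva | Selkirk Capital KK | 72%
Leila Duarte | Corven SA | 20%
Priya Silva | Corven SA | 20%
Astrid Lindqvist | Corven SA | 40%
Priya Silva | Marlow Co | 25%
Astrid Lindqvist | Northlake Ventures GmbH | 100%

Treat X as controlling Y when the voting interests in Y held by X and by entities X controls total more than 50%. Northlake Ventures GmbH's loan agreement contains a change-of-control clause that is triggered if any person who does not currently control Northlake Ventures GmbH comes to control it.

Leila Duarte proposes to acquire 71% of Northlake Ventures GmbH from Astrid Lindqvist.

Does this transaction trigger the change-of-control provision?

The purchase adds only to Leila's holdings (Astrid's stake shrinks), so Leila is the only person who could newly come to control Northlake.
Leila's largest direct stake is 50% in Marlow, which does not meet the threshold, so Leila controls no company.
Neither Leila nor any entity Leila controls holds any voting interest in Northlake.
So before the transaction, Leila does not control Northlake.
After the purchase, Leila holds 71% of Northlake directly, and Astrid's stake falls to 29%.
Leila holds 71% of Northlake, so Leila controls Northlake.
Leila did not control Northlake before and does after, so the clause is triggered.

Yes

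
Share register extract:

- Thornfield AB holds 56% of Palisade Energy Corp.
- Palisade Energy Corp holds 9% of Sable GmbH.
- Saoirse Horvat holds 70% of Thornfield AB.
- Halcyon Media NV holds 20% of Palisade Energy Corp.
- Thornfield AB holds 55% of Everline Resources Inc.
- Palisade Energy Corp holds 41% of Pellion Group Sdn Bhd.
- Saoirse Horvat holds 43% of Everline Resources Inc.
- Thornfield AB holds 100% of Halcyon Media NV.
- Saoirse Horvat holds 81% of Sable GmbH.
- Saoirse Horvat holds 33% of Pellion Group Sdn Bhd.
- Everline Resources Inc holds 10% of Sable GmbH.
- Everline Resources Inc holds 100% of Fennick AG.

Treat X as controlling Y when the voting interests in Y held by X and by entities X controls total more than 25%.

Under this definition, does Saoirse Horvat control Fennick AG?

Yes

Saoirse holds 70% of Thornfield, so Saoirse controls Thornfield.
Thornfield and Saoirse together hold 55% + 43% = 98% of Everline, so Saoirse controls Everline.
Everline holds 100% of Fennick, so Saoirse controls Fennick.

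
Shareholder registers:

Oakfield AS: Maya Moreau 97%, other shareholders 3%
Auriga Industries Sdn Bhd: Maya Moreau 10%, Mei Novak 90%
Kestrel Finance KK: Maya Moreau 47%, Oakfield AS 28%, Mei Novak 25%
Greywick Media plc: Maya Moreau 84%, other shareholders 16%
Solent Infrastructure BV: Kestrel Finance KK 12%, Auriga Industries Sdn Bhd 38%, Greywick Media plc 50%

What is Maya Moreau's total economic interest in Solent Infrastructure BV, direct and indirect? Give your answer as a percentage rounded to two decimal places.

54.70%

Maya reaches Solent along 4 paths.
Via Kestrel: 47% × 12% = 5.64%.
Via Oakfield → Kestrel: 97% × 28% × 12% = 3.2592%.
Via Auriga: 10% × 38% = 3.8%.
Via Greywick: 84% × 50% = 42%.
Total: 5.64% + 3.2592% + 3.8% + 42% = 54.6992%.
Rounded: 54.70%.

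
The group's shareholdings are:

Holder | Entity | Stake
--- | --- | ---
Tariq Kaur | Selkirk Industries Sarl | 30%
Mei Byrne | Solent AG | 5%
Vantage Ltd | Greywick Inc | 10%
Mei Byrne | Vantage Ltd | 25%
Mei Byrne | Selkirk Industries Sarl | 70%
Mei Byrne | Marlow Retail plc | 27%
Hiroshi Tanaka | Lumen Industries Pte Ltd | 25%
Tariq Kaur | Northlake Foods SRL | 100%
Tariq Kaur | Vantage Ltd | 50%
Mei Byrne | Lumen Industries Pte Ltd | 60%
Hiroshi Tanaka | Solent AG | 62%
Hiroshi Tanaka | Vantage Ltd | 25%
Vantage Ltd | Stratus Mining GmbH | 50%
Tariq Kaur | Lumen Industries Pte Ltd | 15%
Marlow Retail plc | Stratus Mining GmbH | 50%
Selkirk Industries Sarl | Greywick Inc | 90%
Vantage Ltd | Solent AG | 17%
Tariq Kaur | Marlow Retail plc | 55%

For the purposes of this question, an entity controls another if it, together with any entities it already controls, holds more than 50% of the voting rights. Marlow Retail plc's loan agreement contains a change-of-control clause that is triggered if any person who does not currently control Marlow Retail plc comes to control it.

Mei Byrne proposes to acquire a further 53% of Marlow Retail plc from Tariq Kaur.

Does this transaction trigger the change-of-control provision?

Yes

The purchase adds only to Mei's holdings (Tariq's stake shrinks), so Mei is the only person who could newly come to control Marlow.
Mei holds 60% of Lumen, so Mei controls Lumen.
Mei holds 70% of Selkirk, so Mei controls Selkirk.
Selkirk holds 90% of Greywick, so Mei controls Greywick.
In Marlow, Mei's side holds only 27%, not > 50%.
So before the transaction, Mei does not control Marlow.
After the purchase, Mei's direct stake in Marlow rises to 27% + 53% = 80%, and Tariq's stake falls to 2%.
Mei holds 80% of Marlow, so Mei controls Marlow.
Mei did not control Marlow before and does after, so the clause is triggered.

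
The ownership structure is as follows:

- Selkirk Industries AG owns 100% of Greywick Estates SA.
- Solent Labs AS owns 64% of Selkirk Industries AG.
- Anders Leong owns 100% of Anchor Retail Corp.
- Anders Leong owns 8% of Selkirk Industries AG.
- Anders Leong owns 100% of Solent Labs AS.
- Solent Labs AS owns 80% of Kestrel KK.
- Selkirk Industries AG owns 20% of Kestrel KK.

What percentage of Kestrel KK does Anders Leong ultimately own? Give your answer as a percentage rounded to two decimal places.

Anders reaches Kestrel along 3 paths.
Via Selkirk: 8% × 20% = 1.6%.
Via Solent → Selkirk: 100% × 64% × 20% = 12.8%.
Via Solent: 100% × 80% = 80%.
Total: 1.6% + 12.8% + 80% = 94.4%.
Rounded: 94.40%.

94.40%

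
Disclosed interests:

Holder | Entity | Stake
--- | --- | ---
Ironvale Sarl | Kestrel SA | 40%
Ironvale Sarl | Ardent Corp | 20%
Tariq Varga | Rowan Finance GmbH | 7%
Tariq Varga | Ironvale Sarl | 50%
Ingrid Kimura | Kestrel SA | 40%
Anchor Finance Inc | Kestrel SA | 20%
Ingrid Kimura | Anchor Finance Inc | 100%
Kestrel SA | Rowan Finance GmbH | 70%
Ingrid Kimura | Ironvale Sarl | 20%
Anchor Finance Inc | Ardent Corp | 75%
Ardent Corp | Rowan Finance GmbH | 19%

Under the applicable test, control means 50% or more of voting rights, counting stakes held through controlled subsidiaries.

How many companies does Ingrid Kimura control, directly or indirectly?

Ingrid holds 100% of Anchor, so Ingrid controls Anchor.
Anchor and Ingrid together hold 20% + 40% = 60% of Kestrel, so Ingrid controls Kestrel.
Anchor holds 75% of Ardent, so Ingrid controls Ardent.
Ardent and Kestrel together hold 19% + 70% = 89% of Rowan, so Ingrid controls Rowan.
No other company's threshold is met.
Ingrid controls 4 companies.

4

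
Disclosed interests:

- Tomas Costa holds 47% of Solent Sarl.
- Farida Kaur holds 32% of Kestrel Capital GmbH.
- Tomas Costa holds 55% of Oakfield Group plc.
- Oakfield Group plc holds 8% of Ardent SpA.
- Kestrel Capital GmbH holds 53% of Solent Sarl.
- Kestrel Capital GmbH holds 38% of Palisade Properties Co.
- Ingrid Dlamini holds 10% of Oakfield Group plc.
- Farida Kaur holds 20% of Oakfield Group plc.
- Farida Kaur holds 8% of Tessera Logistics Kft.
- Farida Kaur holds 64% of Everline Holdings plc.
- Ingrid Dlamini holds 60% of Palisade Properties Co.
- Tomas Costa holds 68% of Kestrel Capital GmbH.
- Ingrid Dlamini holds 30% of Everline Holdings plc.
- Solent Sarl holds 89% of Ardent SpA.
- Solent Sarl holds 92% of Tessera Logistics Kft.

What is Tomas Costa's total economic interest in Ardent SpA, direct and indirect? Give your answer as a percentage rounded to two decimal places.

78.31%

Tomas reaches Ardent along 3 paths.
Via Kestrel → Solent: 68% × 53% × 89% = 32.0756%.
Via Solent: 47% × 89% = 41.83%.
Via Oakfield: 55% × 8% = 4.4%.
Total: 32.0756% + 41.83% + 4.4% = 78.3056%.
Rounded: 78.31%.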